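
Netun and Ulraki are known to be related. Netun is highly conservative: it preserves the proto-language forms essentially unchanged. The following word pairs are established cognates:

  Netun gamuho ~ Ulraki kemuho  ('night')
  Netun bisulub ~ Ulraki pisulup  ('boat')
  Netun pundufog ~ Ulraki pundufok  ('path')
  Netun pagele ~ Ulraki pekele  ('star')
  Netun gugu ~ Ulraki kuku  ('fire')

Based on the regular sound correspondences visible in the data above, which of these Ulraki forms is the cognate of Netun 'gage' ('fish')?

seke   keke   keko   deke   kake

gamuho ~ kemuho — Netun g corresponds to Ulraki k word-initially before a back vowel.
pagele ~ pekele — Netun a corresponds to Ulraki e after a consonant, before a consonant other than r, m, n, p, b, f, v.
pagele ~ pekele — Netun g corresponds to Ulraki k between vowels (before a front vowel).
Applying these to Netun 'gage':
  gage → kage   (g→k word-initially before a back vowel)
  kage → kege   (a→e after a consonant, before a consonant other than r, m, n, p, b, f, v)
  kege → keke   (g→k between vowels (before a front vowel))
So the Ulraki cognate is 'keke'.

keke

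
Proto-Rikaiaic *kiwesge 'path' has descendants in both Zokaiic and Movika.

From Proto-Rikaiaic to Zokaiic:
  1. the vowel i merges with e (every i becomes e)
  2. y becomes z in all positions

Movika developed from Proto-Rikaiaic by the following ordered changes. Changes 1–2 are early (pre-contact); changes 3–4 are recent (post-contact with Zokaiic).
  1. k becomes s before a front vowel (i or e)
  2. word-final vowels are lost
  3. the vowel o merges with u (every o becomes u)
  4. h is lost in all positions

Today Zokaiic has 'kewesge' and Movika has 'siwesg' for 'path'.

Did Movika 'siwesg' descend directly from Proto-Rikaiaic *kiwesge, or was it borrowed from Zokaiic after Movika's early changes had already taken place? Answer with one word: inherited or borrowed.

inherited

If inherited, *kiwesge would pass through all of Movika's changes:
Movika: *kiwesge
  kiwesge → siwesge   [palatalisation]
  siwesge → siwesg   [apocope]
  siwesg (rule 3 does not apply)
  siwesg (rule 4 does not apply)
  giving Movika siwesg.
If borrowed from Zokaiic 'kewesge' after the early changes, it would undergo only the recent ones:
  rule 3 (vowel merger): no change (kewesge)
  rule 4 (h-loss): no change (kewesge)
  ⇒ as a loan: kewesge
Movika 'siwesg' matches the inherited outcome exactly, so it is an inherited cognate, not a loan.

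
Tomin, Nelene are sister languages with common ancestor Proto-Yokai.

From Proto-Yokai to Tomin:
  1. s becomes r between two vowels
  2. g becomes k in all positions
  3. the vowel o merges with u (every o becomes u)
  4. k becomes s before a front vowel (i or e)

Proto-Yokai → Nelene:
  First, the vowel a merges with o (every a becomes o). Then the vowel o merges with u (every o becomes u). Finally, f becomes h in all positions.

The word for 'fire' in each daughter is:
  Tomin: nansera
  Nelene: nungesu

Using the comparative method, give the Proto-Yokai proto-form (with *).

Position 6: Tomin has r, Nelene has s. Nelene preserves s here (none of its changes turn any other segment into s), so the proto-segment is *s.
Position 7: Tomin has a, Nelene has u. Tomin preserves a here (none of its changes turn any other segment into a), so the proto-segment is *a.
Verify the candidate proto-form against each daughter:
Tomin: *nangesa
  nangesa → nangera   [rhotacism]
  nangera → nankera   [unconditioned shift]
  nankera (rule 3 does not apply)
  nankera → nansera   [palatalisation]
  giving Tomin nansera.
Nelene: start from *nangesa.
  rule 1 (vowel merger): nangesa → nongeso
  rule 2 (vowel merger): nongeso → nungesu
  rule 3: no change — nungesu
  ⇒ Nelene nungesu
Only *nangesa yields all of Tomin nansera, Nelene nungesu.

*nangesa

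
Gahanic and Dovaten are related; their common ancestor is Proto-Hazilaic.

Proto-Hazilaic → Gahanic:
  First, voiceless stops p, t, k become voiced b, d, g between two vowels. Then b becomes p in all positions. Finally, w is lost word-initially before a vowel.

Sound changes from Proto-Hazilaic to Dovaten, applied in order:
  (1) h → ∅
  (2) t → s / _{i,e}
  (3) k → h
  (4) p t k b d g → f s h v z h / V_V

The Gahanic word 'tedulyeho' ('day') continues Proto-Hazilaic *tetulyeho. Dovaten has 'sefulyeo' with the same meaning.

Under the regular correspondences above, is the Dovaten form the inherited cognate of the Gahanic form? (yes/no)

no

Derive the expected Dovaten reflex of *tetulyeho:
Dovaten: *tetulyeho > tetulyeo > setulyeo > sesulyeo  (by h-loss, palatalisation, intervocalic lenition)
The regular Dovaten reflex would be 'sesulyeo', but the attested form is 'sefulyeo'. The correspondence is irregular, so they are not cognates (the Dovaten form has a different source).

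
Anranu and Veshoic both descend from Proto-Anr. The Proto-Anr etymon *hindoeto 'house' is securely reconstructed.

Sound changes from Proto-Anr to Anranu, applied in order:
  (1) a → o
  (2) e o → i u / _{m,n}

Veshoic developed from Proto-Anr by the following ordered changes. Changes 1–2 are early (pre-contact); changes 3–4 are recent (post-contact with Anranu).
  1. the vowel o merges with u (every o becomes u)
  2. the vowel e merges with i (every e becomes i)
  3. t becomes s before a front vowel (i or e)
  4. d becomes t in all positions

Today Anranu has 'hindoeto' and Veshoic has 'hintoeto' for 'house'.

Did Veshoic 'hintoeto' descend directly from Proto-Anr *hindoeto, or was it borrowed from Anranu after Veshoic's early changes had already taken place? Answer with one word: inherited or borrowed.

If inherited, *hindoeto would pass through all of Veshoic's changes:
Veshoic: *hindoeto > hinduetu > hinduitu > hintuitu  (by vowel merger, vowel merger, unconditioned shift)
If borrowed from Anranu 'hindoeto' after the early changes, it would undergo only the recent ones:
  rule 3 (palatalisation): no change (hindoeto)
  rule 4 (unconditioned shift): hindoeto → hintoeto
  ⇒ as a loan: hintoeto
Veshoic 'hintoeto' matches the loan outcome 'hintoeto', not the inherited 'hintuitu' — it skipped the early Veshoic changes, so it was borrowed from Anranu.

borrowed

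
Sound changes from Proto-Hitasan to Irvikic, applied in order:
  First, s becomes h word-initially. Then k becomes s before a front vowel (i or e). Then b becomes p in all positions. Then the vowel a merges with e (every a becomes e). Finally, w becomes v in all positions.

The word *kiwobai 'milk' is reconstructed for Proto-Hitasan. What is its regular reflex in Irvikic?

sivopei

Irvikic: *kiwobai > siwobai > siwopai > siwopei > sivopei  (by palatalisation, unconditioned shift, vowel merger, unconditioned shift)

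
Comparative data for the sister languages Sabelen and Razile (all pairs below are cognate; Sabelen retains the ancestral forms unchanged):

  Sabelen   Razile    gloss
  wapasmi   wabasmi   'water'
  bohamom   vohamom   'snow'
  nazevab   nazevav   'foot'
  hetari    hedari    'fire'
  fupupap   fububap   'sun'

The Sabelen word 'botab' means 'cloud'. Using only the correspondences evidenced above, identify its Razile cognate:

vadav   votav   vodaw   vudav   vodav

vodav

bohamom ~ vohamom — Sabelen b corresponds to Razile v word-initially before a back vowel.
hetari ~ hedari — Sabelen t corresponds to Razile d between vowels (before a back vowel).
nazevab ~ nazevav — Sabelen b corresponds to Razile v word-finally.
Applying these to Sabelen 'botab':
  botab → votab   (b→v word-initially before a back vowel)
  votab → vodab   (t→d between vowels (before a back vowel))
  vodab → vodav   (b→v word-finally)
So the Razile cognate is 'vodav'.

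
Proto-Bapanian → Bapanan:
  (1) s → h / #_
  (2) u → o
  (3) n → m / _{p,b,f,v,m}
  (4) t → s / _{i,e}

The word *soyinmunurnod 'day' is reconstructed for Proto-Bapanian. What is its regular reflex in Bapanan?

hoyimmonornod

Bapanan: *soyinmunurnod > hoyinmunurnod > hoyinmonornod > hoyimmonornod  (by debuccalisation, vowel merger, nasal place assimilation)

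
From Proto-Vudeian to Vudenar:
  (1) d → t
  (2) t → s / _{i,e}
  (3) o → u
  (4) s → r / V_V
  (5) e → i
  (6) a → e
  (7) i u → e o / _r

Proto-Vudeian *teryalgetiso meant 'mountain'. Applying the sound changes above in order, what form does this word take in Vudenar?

seryelgereru

Vudenar: *teryalgetiso > seryalgesiso > seryalgesisu > seryalgeriru > siryalgiriru > siryelgiriru > seryelgereru  (by palatalisation, vowel merger, rhotacism, vowel merger, vowel merger, pre-rhotic lowering)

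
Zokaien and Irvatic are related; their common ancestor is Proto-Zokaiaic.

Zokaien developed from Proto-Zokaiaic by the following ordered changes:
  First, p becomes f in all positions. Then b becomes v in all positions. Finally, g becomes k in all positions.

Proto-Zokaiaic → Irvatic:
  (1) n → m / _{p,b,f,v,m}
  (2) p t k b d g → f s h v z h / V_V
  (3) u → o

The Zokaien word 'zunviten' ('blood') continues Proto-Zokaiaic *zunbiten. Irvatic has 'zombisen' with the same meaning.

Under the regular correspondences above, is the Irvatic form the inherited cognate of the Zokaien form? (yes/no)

yes

Derive the expected Irvatic reflex of *zunbiten:
Irvatic: start from *zunbiten.
  rule 1 (nasal place assimilation): zunbiten → zumbiten
  rule 2 (intervocalic lenition): zumbiten → zumbisen
  rule 3 (vowel merger): zumbisen → zombisen
  ⇒ Irvatic zombisen
Irvatic 'zombisen' matches the regular reflex exactly, so the pair is cognate.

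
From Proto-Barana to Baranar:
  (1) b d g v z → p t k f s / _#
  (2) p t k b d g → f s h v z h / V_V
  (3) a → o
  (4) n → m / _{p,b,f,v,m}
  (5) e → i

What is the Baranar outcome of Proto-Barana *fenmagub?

fimmohup

Baranar: *fenmagub
  fenmagub → fenmagup   [final devoicing]
  fenmagup → fenmahup   [intervocalic lenition]
  fenmahup → fenmohup   [vowel merger]
  fenmohup → femmohup   [nasal place assimilation]
  femmohup → fimmohup   [vowel merger]
  giving Baranar fimmohup.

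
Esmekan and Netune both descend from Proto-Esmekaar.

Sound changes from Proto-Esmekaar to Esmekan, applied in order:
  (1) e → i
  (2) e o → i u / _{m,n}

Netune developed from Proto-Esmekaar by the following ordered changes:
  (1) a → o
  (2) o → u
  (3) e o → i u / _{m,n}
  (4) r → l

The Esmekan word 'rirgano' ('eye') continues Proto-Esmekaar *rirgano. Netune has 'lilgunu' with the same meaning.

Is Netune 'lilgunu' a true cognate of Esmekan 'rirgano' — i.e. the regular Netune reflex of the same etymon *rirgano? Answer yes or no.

yes

Derive the expected Netune reflex of *rirgano:
Netune: *rirgano
  rirgano → rirgono   [vowel merger]
  rirgono → rirgunu   [vowel merger]
  rirgunu (rule 3 does not apply)
  rirgunu → lilgunu   [unconditioned shift]
  giving Netune lilgunu.
Netune 'lilgunu' matches the regular reflex exactly, so the pair is cognate.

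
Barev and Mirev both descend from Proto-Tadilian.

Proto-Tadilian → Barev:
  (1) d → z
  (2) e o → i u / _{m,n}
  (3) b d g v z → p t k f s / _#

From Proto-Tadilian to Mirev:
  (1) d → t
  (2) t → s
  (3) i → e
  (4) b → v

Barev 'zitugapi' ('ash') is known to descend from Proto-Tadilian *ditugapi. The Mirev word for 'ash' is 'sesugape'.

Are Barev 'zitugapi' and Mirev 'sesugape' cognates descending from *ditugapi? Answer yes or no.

Derive the expected Mirev reflex of *ditugapi:
Mirev: start from *ditugapi.
  rule 1 (unconditioned shift): ditugapi → titugapi
  rule 2 (unconditioned shift): titugapi → sisugapi
  rule 3 (vowel merger): sisugapi → sesugape
  rule 4: no change — sesugape
  ⇒ Mirev sesugape
Mirev 'sesugape' matches the regular reflex exactly, so the pair is cognate.

yes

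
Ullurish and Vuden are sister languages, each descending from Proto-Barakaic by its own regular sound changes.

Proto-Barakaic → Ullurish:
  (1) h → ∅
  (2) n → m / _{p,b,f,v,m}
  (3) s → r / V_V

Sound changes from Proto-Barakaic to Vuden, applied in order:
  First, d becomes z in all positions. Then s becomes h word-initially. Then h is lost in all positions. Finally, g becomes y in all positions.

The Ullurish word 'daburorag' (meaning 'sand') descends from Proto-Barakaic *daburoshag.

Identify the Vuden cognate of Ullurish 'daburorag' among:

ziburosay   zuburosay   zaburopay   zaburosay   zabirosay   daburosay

Vuden: *daburoshag > zaburoshag > zaburosag > zaburosay  (by unconditioned shift, h-loss, unconditioned shift)
The other candidates each miss or misapply at least one Vuden change.

zaburosay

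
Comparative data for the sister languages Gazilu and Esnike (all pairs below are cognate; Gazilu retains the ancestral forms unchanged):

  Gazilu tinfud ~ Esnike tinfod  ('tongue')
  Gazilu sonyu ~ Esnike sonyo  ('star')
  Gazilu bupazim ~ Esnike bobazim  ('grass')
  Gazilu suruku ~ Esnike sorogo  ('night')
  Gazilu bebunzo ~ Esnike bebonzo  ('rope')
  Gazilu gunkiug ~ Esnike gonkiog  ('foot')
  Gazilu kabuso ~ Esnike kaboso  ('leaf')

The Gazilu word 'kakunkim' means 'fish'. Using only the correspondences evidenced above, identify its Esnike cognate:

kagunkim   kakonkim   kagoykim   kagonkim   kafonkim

kagonkim

suruku ~ sorogo — Gazilu k corresponds to Esnike g between vowels (before a back vowel).
bebunzo ~ bebonzo, gunkiug ~ gonkiog — Gazilu u corresponds to Esnike o after a consonant, before a nasal.
Applying these to Gazilu 'kakunkim':
  kakunkim → kagunkim   (k→g between vowels (before a back vowel))
  kagunkim → kagonkim   (u→o after a consonant, before a nasal)
So the Esnike cognate is 'kagonkim'.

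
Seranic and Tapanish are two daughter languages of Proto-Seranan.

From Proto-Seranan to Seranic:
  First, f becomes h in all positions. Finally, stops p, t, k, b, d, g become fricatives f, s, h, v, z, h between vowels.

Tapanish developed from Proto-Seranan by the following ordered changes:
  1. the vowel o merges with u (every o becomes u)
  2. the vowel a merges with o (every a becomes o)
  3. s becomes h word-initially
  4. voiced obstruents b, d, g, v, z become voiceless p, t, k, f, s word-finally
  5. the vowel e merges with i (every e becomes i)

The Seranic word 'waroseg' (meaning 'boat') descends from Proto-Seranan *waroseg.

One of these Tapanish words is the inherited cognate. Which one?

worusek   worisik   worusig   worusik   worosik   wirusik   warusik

Tapanish: *waroseg
  waroseg → waruseg   [vowel merger]
  waruseg → woruseg   [vowel merger]
  woruseg (rule 3 does not apply)
  woruseg → worusek   [final devoicing]
  worusek → worusik   [vowel merger]
  giving Tapanish worusik.
Among the options, 'worusik' alone shows every Tapanish change applied in order.

worusik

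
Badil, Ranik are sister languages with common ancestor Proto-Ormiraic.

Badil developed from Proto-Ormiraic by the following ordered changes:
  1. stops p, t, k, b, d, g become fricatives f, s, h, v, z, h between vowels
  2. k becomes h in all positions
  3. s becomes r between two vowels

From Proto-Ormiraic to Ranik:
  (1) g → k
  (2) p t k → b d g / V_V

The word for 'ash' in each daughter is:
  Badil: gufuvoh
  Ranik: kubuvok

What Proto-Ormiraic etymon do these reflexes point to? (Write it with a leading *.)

*gupuvok

Position 3: Badil has f, Ranik has b. Taking the neighbouring segments as reconstructed: Badil f could go back to *p or *f; Ranik b could go back to *p or *b — the one source consistent with every daughter is *p.
Position 7: Badil has h, Ranik has k. Taking the neighbouring segments as reconstructed: Badil h could go back to *k or *h; Ranik k could go back to *k or *g — the one source consistent with every daughter is *k.
Position 1: Badil has g, Ranik has k. Badil preserves g here (none of its changes turn any other segment into g), so the proto-segment is *g.
The remaining positions agree across the daughters. Check the candidate against every language:
Badil: start from *gupuvok.
  rule 1 (intervocalic lenition): gupuvok → gufuvok
  rule 2 (unconditioned shift): gufuvok → gufuvoh
  rule 3: no change — gufuvoh
  ⇒ Badil gufuvoh
Ranik: start from *gupuvok.
  rule 1 (unconditioned shift): gupuvok → kupuvok
  rule 2 (intervocalic voicing): kupuvok → kubuvok
  ⇒ Ranik kubuvok
Only *gupuvok yields all of Badil gufuvoh, Ranik kubuvok.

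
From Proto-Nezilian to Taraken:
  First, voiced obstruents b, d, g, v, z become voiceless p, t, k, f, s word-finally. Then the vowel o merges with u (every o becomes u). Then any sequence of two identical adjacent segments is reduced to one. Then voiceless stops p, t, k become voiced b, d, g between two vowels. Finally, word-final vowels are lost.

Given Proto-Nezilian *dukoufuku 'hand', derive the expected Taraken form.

Taraken: *dukoufuku
  dukoufuku (rule 1 does not apply)
  dukoufuku → dukuufuku   [vowel merger]
  dukuufuku → dukufuku   [degemination]
  dukufuku → dugufugu   [intervocalic voicing]
  dugufugu → dugufug   [apocope]
  giving Taraken dugufug.

dugufug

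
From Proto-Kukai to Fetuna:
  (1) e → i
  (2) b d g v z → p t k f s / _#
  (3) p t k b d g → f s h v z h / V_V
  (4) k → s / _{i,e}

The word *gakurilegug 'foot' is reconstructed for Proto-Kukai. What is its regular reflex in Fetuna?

gahurilihuk

Fetuna: *gakurilegug
  gakurilegug → gakuriligug   [vowel merger]
  gakuriligug → gakuriliguk   [final devoicing]
  gakuriliguk → gahurilihuk   [intervocalic lenition]
  gahurilihuk (rule 4 does not apply)
  giving Fetuna gahurilihuk.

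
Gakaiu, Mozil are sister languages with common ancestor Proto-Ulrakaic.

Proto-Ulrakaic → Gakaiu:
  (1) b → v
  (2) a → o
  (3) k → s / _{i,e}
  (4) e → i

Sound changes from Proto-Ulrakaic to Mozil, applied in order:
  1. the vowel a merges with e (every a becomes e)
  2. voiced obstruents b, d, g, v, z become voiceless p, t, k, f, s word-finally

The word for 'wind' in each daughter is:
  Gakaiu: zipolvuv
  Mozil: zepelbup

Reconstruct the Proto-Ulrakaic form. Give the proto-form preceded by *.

*zepalbub

Position 2: Gakaiu has i, Mozil has e. Taking the neighbouring segments as reconstructed: Gakaiu i could go back to *e or *i; Mozil e could go back to *a or *e — the one source consistent with every daughter is *e.
Position 4: Gakaiu has o, Mozil has e. Taking the neighbouring segments as reconstructed: Gakaiu o could go back to *a or *o; Mozil e could go back to *a or *e — the one source consistent with every daughter is *a.
Verify the candidate proto-form against each daughter:
Gakaiu: *zepalbub
  zepalbub → zepalvuv   [unconditioned shift]
  zepalvuv → zepolvuv   [vowel merger]
  zepolvuv (rule 3 does not apply)
  zepolvuv → zipolvuv   [vowel merger]
  giving Gakaiu zipolvuv.
Mozil: start from *zepalbub.
  rule 1 (vowel merger): zepalbub → zepelbub
  rule 2 (final devoicing): zepelbub → zepelbup
  ⇒ Mozil zepelbup
No other proto-form is consistent with every reflex, so the reconstruction is *zepalbub.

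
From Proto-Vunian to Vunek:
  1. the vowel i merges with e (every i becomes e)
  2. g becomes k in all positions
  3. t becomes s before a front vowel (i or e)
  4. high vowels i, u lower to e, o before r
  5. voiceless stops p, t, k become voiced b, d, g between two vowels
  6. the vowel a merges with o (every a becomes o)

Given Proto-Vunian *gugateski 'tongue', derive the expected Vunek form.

kugoseske

Vunek: start from *gugateski.
  rule 1 (vowel merger): gugateski → gugateske
  rule 2 (unconditioned shift): gugateske → kukateske
  rule 3 (palatalisation): kukateske → kukaseske
  rule 4: no change — kukaseske
  rule 5 (intervocalic voicing): kukaseske → kugaseske
  rule 6 (vowel merger): kugaseske → kugoseske
  ⇒ Vunek kugoseske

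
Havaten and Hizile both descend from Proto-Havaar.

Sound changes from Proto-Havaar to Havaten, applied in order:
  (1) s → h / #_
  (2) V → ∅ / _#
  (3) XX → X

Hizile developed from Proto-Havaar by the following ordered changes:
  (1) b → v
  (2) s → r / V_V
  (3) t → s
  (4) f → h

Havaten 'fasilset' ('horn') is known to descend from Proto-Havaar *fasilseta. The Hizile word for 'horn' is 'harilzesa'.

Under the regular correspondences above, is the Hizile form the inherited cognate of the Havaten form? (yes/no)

no

Derive the expected Hizile reflex of *fasilseta:
Hizile: *fasilseta > farilseta > farilsesa > harilsesa  (by rhotacism, unconditioned shift, unconditioned shift)
The regular Hizile reflex would be 'harilsesa', but the attested form is 'harilzesa'. The correspondence is irregular, so they are not cognates (the Hizile form has a different source).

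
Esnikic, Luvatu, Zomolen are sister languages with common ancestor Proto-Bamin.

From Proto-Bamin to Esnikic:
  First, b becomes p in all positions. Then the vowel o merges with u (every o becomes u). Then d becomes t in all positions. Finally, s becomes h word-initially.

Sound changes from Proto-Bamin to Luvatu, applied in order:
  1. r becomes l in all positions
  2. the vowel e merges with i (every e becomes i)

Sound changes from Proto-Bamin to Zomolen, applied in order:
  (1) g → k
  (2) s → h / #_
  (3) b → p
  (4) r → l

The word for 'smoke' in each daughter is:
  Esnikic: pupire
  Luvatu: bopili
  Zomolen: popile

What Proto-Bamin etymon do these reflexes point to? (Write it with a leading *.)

Position 6: Esnikic has e, Luvatu has i, Zomolen has e. Esnikic preserves e here (none of its changes turn any other segment into e), so the proto-segment is *e.
Position 1: Esnikic has p, Luvatu has b, Zomolen has p. Luvatu preserves b here (none of its changes turn any other segment into b), so the proto-segment is *b.
Verify the candidate proto-form against each daughter:
Esnikic: *bopire > popire > pupire  (by unconditioned shift, vowel merger)
Luvatu: *bopire
  bopire → bopile   [unconditioned shift]
  bopile → bopili   [vowel merger]
  giving Luvatu bopili.
Zomolen: *bopire > popire > popile  (by unconditioned shift, unconditioned shift)
*bopire is the unique common source.

*bopire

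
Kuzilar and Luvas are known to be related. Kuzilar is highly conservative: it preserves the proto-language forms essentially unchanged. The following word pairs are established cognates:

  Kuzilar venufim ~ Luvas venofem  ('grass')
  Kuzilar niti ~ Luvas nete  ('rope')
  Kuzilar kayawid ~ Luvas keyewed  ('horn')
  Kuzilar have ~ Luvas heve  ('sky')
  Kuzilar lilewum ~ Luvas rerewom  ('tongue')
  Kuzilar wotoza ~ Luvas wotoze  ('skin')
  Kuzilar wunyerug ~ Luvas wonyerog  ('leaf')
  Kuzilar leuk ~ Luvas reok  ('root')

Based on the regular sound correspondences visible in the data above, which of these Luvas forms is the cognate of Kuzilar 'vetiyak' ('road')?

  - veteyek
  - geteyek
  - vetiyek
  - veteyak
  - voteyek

niti ~ nete, kayawid ~ keyewed — Kuzilar i corresponds to Luvas e after a consonant, before a consonant other than r, m, n, p, b, f, v.
kayawid ~ keyewed — Kuzilar a corresponds to Luvas e after a consonant, before a consonant other than r, m, n, p, b, f, v.
Applying these to Kuzilar 'vetiyak':
  vetiyak → veteyak   (i→e after a consonant, before a consonant other than r, m, n, p, b, f, v)
  veteyak → veteyek   (a→e after a consonant, before a consonant other than r, m, n, p, b, f, v)
So the Luvas cognate is 'veteyek'.

veteyek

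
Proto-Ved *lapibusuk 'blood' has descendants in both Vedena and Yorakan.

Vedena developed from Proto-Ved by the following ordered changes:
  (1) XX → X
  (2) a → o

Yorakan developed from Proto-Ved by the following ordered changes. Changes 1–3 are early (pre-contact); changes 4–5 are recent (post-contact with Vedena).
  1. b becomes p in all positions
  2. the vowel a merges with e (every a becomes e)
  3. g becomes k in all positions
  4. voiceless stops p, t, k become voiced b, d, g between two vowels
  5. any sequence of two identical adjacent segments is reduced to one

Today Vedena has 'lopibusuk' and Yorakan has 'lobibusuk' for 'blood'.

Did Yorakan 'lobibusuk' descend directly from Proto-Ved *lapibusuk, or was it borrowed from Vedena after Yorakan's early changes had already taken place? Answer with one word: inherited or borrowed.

If inherited, *lapibusuk would pass through all of Yorakan's changes:
Yorakan: *lapibusuk > lapipusuk > lepipusuk > lebibusuk  (by unconditioned shift, vowel merger, intervocalic voicing)
If borrowed from Vedena 'lopibusuk' after the early changes, it would undergo only the recent ones:
  rule 4 (intervocalic voicing): lopibusuk → lobibusuk
  rule 5 (degemination): no change (lobibusuk)
  ⇒ as a loan: lobibusuk
Yorakan 'lobibusuk' matches the loan outcome 'lobibusuk', not the inherited 'lebibusuk' — it skipped the early Yorakan changes, so it was borrowed from Vedena.

borrowed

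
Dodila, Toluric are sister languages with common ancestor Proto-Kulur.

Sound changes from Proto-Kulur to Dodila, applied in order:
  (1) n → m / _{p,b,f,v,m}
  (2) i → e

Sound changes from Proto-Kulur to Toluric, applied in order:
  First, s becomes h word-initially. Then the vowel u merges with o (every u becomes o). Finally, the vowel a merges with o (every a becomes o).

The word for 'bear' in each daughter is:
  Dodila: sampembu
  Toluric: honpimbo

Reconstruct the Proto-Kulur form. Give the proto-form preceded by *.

Position 8: Dodila has u, Toluric has o. Dodila preserves u here (none of its changes turn any other segment into u), so the proto-segment is *u.
Position 2: Dodila has a, Toluric has o. Dodila preserves a here (none of its changes turn any other segment into a), so the proto-segment is *a.
Continuing position by position gives *sanpimbu; check it forward:
Dodila: *sanpimbu
  sanpimbu → sampimbu   [nasal place assimilation]
  sampimbu → sampembu   [vowel merger]
  giving Dodila sampembu.
Toluric: *sanpimbu > hanpimbu > hanpimbo > honpimbo  (by debuccalisation, vowel merger, vowel merger)
*sanpimbu is the unique common source.

*sanpimbu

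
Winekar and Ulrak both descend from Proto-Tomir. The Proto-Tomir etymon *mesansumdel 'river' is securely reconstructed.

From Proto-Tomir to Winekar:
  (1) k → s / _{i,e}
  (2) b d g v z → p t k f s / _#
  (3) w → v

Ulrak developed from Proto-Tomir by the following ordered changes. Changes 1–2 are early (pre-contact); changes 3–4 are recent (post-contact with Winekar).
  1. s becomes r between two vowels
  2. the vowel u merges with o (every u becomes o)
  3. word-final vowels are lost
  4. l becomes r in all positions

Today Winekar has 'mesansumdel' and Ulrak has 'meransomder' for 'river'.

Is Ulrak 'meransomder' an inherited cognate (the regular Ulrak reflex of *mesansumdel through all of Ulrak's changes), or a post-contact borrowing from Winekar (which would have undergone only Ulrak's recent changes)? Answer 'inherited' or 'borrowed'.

inherited

If inherited, *mesansumdel would pass through all of Ulrak's changes:
Ulrak: *mesansumdel > meransumdel > meransomdel > meransomder  (by rhotacism, vowel merger, unconditioned shift)
If borrowed from Winekar 'mesansumdel' after the early changes, it would undergo only the recent ones:
  rule 3 (apocope): no change (mesansumdel)
  rule 4 (unconditioned shift): mesansumdel → mesansumder
  ⇒ as a loan: mesansumder
Ulrak 'meransomder' matches the inherited outcome exactly, so it is an inherited cognate, not a loan.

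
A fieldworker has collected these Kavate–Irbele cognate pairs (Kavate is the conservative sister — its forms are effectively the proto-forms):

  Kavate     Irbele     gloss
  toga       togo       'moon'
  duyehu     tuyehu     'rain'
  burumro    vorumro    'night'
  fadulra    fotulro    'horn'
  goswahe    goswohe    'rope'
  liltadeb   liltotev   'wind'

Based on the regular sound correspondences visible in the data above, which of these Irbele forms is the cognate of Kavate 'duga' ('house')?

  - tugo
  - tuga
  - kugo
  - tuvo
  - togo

duyehu ~ tuyehu — Kavate d corresponds to Irbele t word-initially before a back vowel.
toga ~ togo, fadulra ~ fotulro — Kavate a corresponds to Irbele o word-finally.
Applying these to Kavate 'duga':
  duga → tuga   (d→t word-initially before a back vowel)
  tuga → tugo   (a→o word-finally)
So the Irbele cognate is 'tugo'.

tugo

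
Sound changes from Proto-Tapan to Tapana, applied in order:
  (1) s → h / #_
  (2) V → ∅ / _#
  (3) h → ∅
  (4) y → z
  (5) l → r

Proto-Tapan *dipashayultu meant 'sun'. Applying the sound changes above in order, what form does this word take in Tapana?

Tapana: *dipashayultu > dipashayult > dipasayult > dipasazult > dipasazurt  (by apocope, h-loss, unconditioned shift, unconditioned shift)

dipasazurt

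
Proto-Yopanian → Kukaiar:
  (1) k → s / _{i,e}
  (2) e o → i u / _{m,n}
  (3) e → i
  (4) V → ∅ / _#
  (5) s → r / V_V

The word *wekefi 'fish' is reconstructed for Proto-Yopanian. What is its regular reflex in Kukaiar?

wirif

Kukaiar: start from *wekefi.
  rule 1 (palatalisation): wekefi → wesefi
  rule 2: no change — wesefi
  rule 3 (vowel merger): wesefi → wisifi
  rule 4 (apocope): wisifi → wisif
  rule 5 (rhotacism): wisif → wirif
  ⇒ Kukaiar wirif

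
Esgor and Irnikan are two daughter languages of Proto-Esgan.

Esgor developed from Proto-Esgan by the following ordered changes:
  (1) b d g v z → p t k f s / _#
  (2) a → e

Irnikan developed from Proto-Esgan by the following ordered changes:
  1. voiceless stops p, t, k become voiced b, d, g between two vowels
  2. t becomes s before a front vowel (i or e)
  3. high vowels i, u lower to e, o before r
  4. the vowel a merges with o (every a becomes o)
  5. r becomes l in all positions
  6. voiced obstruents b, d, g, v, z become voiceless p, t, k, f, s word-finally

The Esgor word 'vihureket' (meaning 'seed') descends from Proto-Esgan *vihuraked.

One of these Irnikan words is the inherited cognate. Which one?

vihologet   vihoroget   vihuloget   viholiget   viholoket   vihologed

vihologet

Irnikan: *vihuraked
  vihuraked → vihuraged   [intervocalic voicing]
  vihuraged (rule 2 does not apply)
  vihuraged → vihoraged   [pre-rhotic lowering]
  vihoraged → vihoroged   [vowel merger]
  vihoroged → vihologed   [unconditioned shift]
  vihologed → vihologet   [final devoicing]
  giving Irnikan vihologet.
The other candidates each miss or misapply at least one Irnikan change.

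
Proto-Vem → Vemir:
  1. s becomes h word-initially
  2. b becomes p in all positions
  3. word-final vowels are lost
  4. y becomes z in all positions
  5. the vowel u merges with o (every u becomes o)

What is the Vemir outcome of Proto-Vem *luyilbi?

Vemir: *luyilbi
  luyilbi (rule 1 does not apply)
  luyilbi → luyilpi   [unconditioned shift]
  luyilpi → luyilp   [apocope]
  luyilp → luzilp   [unconditioned shift]
  luzilp → lozilp   [vowel merger]
  giving Vemir lozilp.

lozilp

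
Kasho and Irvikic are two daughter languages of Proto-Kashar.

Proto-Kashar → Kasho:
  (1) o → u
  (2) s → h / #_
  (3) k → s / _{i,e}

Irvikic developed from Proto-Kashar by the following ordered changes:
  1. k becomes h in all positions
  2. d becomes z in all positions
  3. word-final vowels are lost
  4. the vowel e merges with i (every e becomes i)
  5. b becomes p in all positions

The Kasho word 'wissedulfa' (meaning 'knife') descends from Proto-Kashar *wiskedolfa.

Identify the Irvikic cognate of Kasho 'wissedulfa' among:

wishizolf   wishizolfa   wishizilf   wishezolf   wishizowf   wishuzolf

wishizolf

Irvikic: *wiskedolfa > wishedolfa > wishezolfa > wishezolf > wishizolf  (by unconditioned shift, unconditioned shift, apocope, vowel merger)
Only 'wishizolf' matches the regular Irvikic development of *wiskedolfa.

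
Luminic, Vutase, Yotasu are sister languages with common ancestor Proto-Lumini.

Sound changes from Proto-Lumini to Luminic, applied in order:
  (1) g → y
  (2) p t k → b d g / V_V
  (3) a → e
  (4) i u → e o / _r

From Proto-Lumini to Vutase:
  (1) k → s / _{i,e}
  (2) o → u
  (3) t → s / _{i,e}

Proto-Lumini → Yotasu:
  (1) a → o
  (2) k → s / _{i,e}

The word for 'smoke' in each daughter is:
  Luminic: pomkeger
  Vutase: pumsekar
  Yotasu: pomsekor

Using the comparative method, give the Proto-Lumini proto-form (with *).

*pomkekar

Position 6: Luminic has g, Vutase has k, Yotasu has k. Vutase preserves k here (none of its changes turn any other segment into k), so the proto-segment is *k.
Position 4: Luminic has k, Vutase has s, Yotasu has s. Luminic preserves k here (none of its changes turn any other segment into k), so the proto-segment is *k.
Position 2: Luminic has o, Vutase has u, Yotasu has o. Taking the neighbouring segments as reconstructed: Luminic o can only go back to *o; Vutase u could go back to *o or *u; Yotasu o could go back to *a or *o — the one source consistent with every daughter is *o.
Verify the candidate proto-form against each daughter:
Luminic: start from *pomkekar.
  rule 1: no change — pomkekar
  rule 2 (intervocalic voicing): pomkekar → pomkegar
  rule 3 (vowel merger): pomkegar → pomkeger
  rule 4: no change — pomkeger
  ⇒ Luminic pomkeger
Vutase: *pomkekar
  pomkekar → pomsekar   [palatalisation]
  pomsekar → pumsekar   [vowel merger]
  pumsekar (rule 3 does not apply)
  giving Vutase pumsekar.
Yotasu: *pomkekar
  pomkekar → pomkekor   [vowel merger]
  pomkekor → pomsekor   [palatalisation]
  giving Yotasu pomsekor.
*pomkekar is the unique common source.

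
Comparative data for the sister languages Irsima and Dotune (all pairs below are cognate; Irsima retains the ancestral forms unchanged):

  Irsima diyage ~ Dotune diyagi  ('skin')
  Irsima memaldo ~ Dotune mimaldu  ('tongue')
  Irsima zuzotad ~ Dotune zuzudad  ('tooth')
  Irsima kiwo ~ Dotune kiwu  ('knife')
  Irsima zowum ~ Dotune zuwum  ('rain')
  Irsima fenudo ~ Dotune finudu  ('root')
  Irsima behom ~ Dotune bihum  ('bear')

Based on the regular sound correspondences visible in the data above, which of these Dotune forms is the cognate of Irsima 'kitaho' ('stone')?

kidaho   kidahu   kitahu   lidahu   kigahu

zuzotad ~ zuzudad — Irsima t corresponds to Dotune d between vowels (before a back vowel).
memaldo ~ mimaldu, kiwo ~ kiwu — Irsima o corresponds to Dotune u word-finally.
Applying these to Irsima 'kitaho':
  kitaho → kidaho   (t→d between vowels (before a back vowel))
  kidaho → kidahu   (o→u word-finally)
So the Dotune cognate is 'kidahu'.

kidahu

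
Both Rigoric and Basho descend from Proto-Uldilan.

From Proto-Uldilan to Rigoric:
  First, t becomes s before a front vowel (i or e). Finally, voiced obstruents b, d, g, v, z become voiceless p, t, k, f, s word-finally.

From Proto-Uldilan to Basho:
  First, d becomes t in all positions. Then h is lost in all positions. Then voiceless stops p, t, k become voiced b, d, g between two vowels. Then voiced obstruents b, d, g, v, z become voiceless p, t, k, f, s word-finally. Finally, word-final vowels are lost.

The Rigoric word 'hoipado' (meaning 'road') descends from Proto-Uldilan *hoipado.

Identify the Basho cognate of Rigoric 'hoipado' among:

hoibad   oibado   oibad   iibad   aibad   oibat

oibad

Basho: *hoipado > hoipato > oipato > oibado > oibad  (by unconditioned shift, h-loss, intervocalic voicing, apocope)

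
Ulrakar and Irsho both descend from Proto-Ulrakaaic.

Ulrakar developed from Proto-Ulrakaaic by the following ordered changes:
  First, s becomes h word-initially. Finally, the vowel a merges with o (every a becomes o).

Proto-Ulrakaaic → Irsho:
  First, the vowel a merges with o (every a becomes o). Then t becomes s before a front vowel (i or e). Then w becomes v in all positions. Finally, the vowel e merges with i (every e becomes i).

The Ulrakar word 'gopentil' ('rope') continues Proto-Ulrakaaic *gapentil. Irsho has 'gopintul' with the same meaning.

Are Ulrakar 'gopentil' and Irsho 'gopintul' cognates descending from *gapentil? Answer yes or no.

no

Derive the expected Irsho reflex of *gapentil:
Irsho: *gapentil
  gapentil → gopentil   [vowel merger]
  gopentil → gopensil   [palatalisation]
  gopensil (rule 3 does not apply)
  gopensil → gopinsil   [vowel merger]
  giving Irsho gopinsil.
The regular Irsho reflex would be 'gopinsil', but the attested form is 'gopintul'. The correspondence is irregular, so they are not cognates (the Irsho form has a different source).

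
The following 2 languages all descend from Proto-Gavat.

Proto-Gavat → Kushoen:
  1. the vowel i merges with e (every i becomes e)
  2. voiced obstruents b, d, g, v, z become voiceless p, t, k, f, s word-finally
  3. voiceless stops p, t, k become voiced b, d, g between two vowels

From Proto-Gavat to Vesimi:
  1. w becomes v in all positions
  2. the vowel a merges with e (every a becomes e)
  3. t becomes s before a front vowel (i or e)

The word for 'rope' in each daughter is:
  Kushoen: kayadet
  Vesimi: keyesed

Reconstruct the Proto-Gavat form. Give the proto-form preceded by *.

Position 2: Kushoen has a, Vesimi has e. Kushoen preserves a here (none of its changes turn any other segment into a), so the proto-segment is *a.
Position 5: Kushoen has d, Vesimi has s. Taking the neighbouring segments as reconstructed: Kushoen d could go back to *t or *d; Vesimi s could go back to *t or *s — the one source consistent with every daughter is *t.
This points to *kayated. Verify forward in each daughter:
Kushoen: *kayated
  kayated (rule 1 does not apply)
  kayated → kayatet   [final devoicing]
  kayatet → kayadet   [intervocalic voicing]
  giving Kushoen kayadet.
Vesimi: *kayated > keyeted > keyesed  (by vowel merger, palatalisation)
No other proto-form is consistent with every reflex, so the reconstruction is *kayated.

*kayated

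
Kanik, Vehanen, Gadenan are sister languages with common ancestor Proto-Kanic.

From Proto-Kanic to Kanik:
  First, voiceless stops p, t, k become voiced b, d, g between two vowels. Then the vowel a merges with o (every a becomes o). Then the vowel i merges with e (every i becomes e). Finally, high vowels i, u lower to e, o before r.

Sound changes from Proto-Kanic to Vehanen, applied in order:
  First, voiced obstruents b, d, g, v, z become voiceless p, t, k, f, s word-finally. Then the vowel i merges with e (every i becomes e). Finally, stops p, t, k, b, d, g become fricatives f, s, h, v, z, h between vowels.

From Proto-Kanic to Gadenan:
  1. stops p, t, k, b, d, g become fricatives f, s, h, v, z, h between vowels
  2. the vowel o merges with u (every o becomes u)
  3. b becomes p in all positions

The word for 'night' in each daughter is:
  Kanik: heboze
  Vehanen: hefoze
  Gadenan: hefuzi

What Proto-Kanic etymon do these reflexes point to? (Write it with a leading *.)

*hepozi

Position 6: Kanik has e, Vehanen has e, Gadenan has i. Gadenan preserves i here (none of its changes turn any other segment into i), so the proto-segment is *i.
Position 4: Kanik has o, Vehanen has o, Gadenan has u. Vehanen preserves o here (none of its changes turn any other segment into o), so the proto-segment is *o.
This points to *hepozi. Verify forward in each daughter:
Kanik: start from *hepozi.
  rule 1 (intervocalic voicing): hepozi → hebozi
  rule 2: no change — hebozi
  rule 3 (vowel merger): hebozi → heboze
  rule 4: no change — heboze
  ⇒ Kanik heboze
Vehanen: *hepozi
  hepozi (rule 1 does not apply)
  hepozi → hepoze   [vowel merger]
  hepoze → hefoze   [intervocalic lenition]
  giving Vehanen hefoze.
Gadenan: start from *hepozi.
  rule 1 (intervocalic lenition): hepozi → hefozi
  rule 2 (vowel merger): hefozi → hefuzi
  rule 3: no change — hefuzi
  ⇒ Gadenan hefuzi
No other proto-form is consistent with every reflex, so the reconstruction is *hepozi.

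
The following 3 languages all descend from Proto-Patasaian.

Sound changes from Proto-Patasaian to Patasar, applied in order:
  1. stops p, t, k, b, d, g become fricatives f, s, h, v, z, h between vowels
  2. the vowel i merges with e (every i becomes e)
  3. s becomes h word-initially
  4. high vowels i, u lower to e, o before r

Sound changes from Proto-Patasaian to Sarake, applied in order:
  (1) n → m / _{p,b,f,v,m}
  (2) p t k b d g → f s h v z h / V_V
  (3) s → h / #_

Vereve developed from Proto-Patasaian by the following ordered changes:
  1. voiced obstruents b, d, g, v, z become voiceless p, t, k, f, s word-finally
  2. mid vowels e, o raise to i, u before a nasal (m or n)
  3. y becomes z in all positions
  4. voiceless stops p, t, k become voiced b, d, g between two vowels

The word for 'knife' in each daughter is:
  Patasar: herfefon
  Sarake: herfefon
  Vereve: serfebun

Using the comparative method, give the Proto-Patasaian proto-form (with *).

Position 1: Patasar has h, Sarake has h, Vereve has s. Taking the neighbouring segments as reconstructed: Patasar h could go back to *s or *h; Sarake h could go back to *s or *h; Vereve s can only go back to *s — the one source consistent with every daughter is *s.
Position 7: Patasar has o, Sarake has o, Vereve has u. Sarake preserves o here (none of its changes turn any other segment into o), so the proto-segment is *o.
Position 6: Patasar has f, Sarake has f, Vereve has b. Taking the neighbouring segments as reconstructed: Patasar f could go back to *p or *f; Sarake f could go back to *p or *f; Vereve b could go back to *p or *b — the one source consistent with every daughter is *p.
Continuing position by position gives *serfepon; check it forward:
Patasar: *serfepon
  serfepon → serfefon   [intervocalic lenition]
  serfefon (rule 2 does not apply)
  serfefon → herfefon   [debuccalisation]
  herfefon (rule 4 does not apply)
  giving Patasar herfefon.
Sarake: *serfepon > serfefon > herfefon  (by intervocalic lenition, debuccalisation)
Vereve: start from *serfepon.
  rule 1: no change — serfepon
  rule 2 (pre-nasal raising): serfepon → serfepun
  rule 3: no change — serfepun
  rule 4 (intervocalic voicing): serfepun → serfebun
  ⇒ Vereve serfebun
Only *serfepon yields all of Patasar herfefon, Sarake herfefon, Vereve serfebun.

*serfepon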